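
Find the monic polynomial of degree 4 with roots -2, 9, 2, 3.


A monic polynomial with roots -2, 9, 2, 3 is:
p(x) = (x + 2)(x - 9)(x - 2)(x - 3)
After multiplying by (x + 2): x + 2
After multiplying by (x - 9): x^2 - 7x - 18
After multiplying by (x - 2): x^3 - 9x^2 - 4x + 36
After multiplying by (x - 3): x^4 - 12x^3 + 23x^2 + 48x - 108

x^4 - 12x^3 + 23x^2 + 48x - 108


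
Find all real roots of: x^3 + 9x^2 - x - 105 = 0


Let p(x) = x^3 + 9x^2 - x - 105. By the rational root theorem (leading coefficient 1), any rational root is an integer divisor of 105: try ±1, ±2, ... in turn.
Test x = 1: value = -96 ≠ 0.
Test x = -1: value = -96 ≠ 0.
Test x = 3: value = 0 ✓, so (x - 3) is a factor.
Synthetic division by (x - 3): bring down 1; 1(3) + 9 = 12; 12(3) - 1 = 35; 35(3) - 105 = 0 → quotient x^2 + 12x + 35, remainder 0.
Solve the quadratic x^2 + 12x + 35 = 0: discriminant = 12^2 - 4(1)(35) = 144 - 140 = 4.
sqrt(4) = 2, so x = (-12 ± 2)/2: x = -5 or x = -7.

x = -7, x = -5, x = 3


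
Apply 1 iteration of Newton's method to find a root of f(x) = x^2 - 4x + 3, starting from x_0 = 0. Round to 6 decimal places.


Newton's method: x_(n+1) = x_n - f(x_n)/f'(x_n)
f(x) = x^2 - 4x + 3
f'(x) = 2x - 4

Iteration 1:
  f(0.000000) = 3.000000
  f'(0.000000) = -4.000000
  x_1 = 0.000000 - (3.000000)/(-4.000000) = 0.750000

x_1 = 0.750000


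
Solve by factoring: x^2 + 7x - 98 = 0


We need two numbers that multiply to -98 and add to 7.
Those numbers are -7 and 14 (since (-7) * 14 = -98 and (-7) + 14 = 7).
So x^2 + 7x - 98 = (x - 7)(x + 14) = 0
Setting each factor to zero: x = 7 or x = -14

x = -14, x = 7


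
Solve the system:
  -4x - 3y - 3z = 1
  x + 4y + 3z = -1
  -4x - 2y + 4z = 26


Using Cramer's rule. Expand each determinant along the first row.
D  = (-4)*[4*4 - 3*(-2)] - (-3)*[1*4 - 3*(-4)] + (-3)*[1*(-2) - 4*(-4)]
  = (-4)*(22) - (-3)*(16) + (-3)*(14) = -82
Dx = 1*[4*4 - 3*(-2)] - (-3)*[(-1)*4 - 3*26] + (-3)*[(-1)*(-2) - 4*26]
  = 1*(22) - (-3)*(-82) + (-3)*(-102) = 82
Dy = (-4)*[(-1)*4 - 3*26] - 1*[1*4 - 3*(-4)] + (-3)*[1*26 - (-1)*(-4)]
  = (-4)*(-82) - 1*(16) + (-3)*(22) = 246
Dz = (-4)*[4*26 - (-1)*(-2)] - (-3)*[1*26 - (-1)*(-4)] + 1*[1*(-2) - 4*(-4)]
  = (-4)*(102) - (-3)*(22) + 1*(14) = -328
x = Dx/D = 82/-82 = -1, y = Dy/D = 246/-82 = -3, z = Dz/D = -328/-82 = 4
Check eq1: (-4)(-1) + (-3)(-3) + (-3)(4) = 1 = 1 ✓
Check eq2: (1)(-1) + (4)(-3) + (3)(4) = -1 = -1 ✓
Check eq3: (-4)(-1) + (-2)(-3) + (4)(4) = 26 = 26 ✓

x = -1, y = -3, z = 4


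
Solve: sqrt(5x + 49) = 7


Square both sides: 5x + 49 = 7^2 = 49
5x = 49 - 49 = 0
x = 0
Check: sqrt(5*0 + 49) = sqrt(49) = 7 ✓

x = 0


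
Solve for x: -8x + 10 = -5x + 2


Starting with: -8x + 10 = -5x + 2
Move all x terms to left: (-8 + 5)x = 2 - 10
Simplify: -3x = -8
Divide both sides by -3: x = 8/3

x = 8/3


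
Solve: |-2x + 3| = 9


An absolute value equation |expr| = 9 gives two cases:
Case 1: -2x + 3 = 9
  -2x = 6, so x = -3
Case 2: -2x + 3 = -9
  -2x = -12, so x = 6

x = -3, x = 6


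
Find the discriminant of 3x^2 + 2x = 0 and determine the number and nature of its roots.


For ax^2 + bx + c = 0, discriminant D = b^2 - 4ac
Here a = 3, b = 2, c = 0
D = (2)^2 - 4(3)(0) = 4 - 0 = 4

D = 4 > 0 and is a perfect square (sqrt = 2)
The equation has 2 distinct real rational roots.

Discriminant = 4, 2 distinct real rational roots


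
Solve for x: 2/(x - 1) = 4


Multiply both sides by (x - 1): 2 = 4(x - 1)
Distribute: 2 = 4x - 4
4x = 2 + 4 = 6
x = 3/2

x = 3/2


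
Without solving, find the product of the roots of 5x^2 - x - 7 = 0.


By Vieta's formulas for ax^2 + bx + c = 0:
  Sum of roots = -b/a
  Product of roots = c/a

Here a = 5, b = -1, c = -7
Sum = -(-1)/5 = 1/5
Product = -7/5 = -7/5

Product = -7/5


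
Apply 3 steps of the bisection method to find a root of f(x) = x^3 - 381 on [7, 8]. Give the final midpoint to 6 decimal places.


f(x) = x^3 - 381
f(7) = -38 < 0
f(8) = 131 > 0

Step 1: midpoint = (7.000000 + 8.000000)/2 = 7.500000
  f(7.500000) = 40.875000
  f(mid) > 0, so root is in [7.000000, 7.500000]

Step 2: midpoint = (7.000000 + 7.500000)/2 = 7.250000
  f(7.250000) = 0.078125
  f(mid) > 0, so root is in [7.000000, 7.250000]

Step 3: midpoint = (7.000000 + 7.250000)/2 = 7.125000
  f(7.125000) = -19.294922
  f(mid) < 0, so root is in [7.125000, 7.250000]

midpoint = 7.125000


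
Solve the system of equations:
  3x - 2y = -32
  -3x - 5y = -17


Using Cramer's rule:
Determinant D = (3)(-5) - (-3)(-2) = -15 - 6 = -21
Dx = (-32)(-5) - (-17)(-2) = 160 - 34 = 126
Dy = (3)(-17) - (-3)(-32) = -51 - 96 = -147
x = Dx/D = 126/-21 = -6
y = Dy/D = -147/-21 = 7

x = -6, y = 7


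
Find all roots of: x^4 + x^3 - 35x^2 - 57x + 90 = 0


Let p(x) = x^4 + x^3 - 35x^2 - 57x + 90. By the rational root theorem (leading coefficient 1), any rational root is an integer divisor of 90: try ±1, ±2, ... in turn.
Test x = 1: value = 0 ✓, so (x - 1) is a factor.
Synthetic division by (x - 1): bring down 1; 1(1) + 1 = 2; 2(1) - 35 = -33; (-33)(1) - 57 = -90; (-90)(1) + 90 = 0 → quotient x^3 + 2x^2 - 33x - 90, remainder 0.
Continue with the quotient x^3 + 2x^2 - 33x - 90 (candidates must divide 90; re-test x = 1 first in case it repeats).
Test x = 1: value = -120 ≠ 0.
Test x = -1: value = -56 ≠ 0.
Test x = 2: value = -140 ≠ 0.
Test x = -2: value = -24 ≠ 0.
Test x = 3: value = -144 ≠ 0.
Test x = -3: value = 0 ✓, so (x + 3) is a factor.
Synthetic division by (x + 3): bring down 1; 1(-3) + 2 = -1; (-1)(-3) - 33 = -30; (-30)(-3) - 90 = 0 → quotient x^2 - x - 30, remainder 0.
Solve the quadratic x^2 - x - 30 = 0: discriminant = (-1)^2 - 4(1)(-30) = 1 + 120 = 121.
sqrt(121) = 11, so x = (1 ± 11)/2: x = 6 or x = -5.
Collecting all roots found:

x = -5, x = -3, x = 1, x = 6


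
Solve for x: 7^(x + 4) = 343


Express both sides with the same base.
343 = 7^3
Since the bases match, equate exponents: x + 4 = 3
So x = 3 - (4) = -1

x = -1


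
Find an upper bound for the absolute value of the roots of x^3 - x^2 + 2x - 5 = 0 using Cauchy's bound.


Cauchy's bound: all roots r satisfy |r| <= 1 + max(|a_i/a_n|) for i = 0,...,n-1
where a_n is the leading coefficient.

Coefficients: [1, -1, 2, -5]
Leading coefficient a_n = 1
Ratios |a_i/a_n|: 1, 2, 5
Maximum ratio: 5
Cauchy's bound: |r| <= 1 + 5 = 6

Upper bound = 6


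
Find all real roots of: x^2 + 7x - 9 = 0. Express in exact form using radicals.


Using the quadratic formula: x = (-b ± sqrt(b^2 - 4ac)) / (2a)
Here a = 1, b = 7, c = -9
Discriminant = b^2 - 4ac = 7^2 - 4(1)(-9) = 49 + 36 = 85
Since discriminant = 85 > 0, there are two real roots.
x = (-7 ± sqrt(85)) / 2
Numerically: x ≈ 1.1098 or x ≈ -8.1098

x = (-7 + sqrt(85)) / 2 or x = (-7 - sqrt(85)) / 2


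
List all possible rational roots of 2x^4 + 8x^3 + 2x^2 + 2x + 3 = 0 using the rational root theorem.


Rational root theorem: possible roots are ±p/q where:
  p divides the constant term (3): p ∈ {1, 3}
  q divides the leading coefficient (2): q ∈ {1, 2}

All possible rational roots: -3, -3/2, -1, -1/2, 1/2, 1, 3/2, 3

-3, -3/2, -1, -1/2, 1/2, 1, 3/2, 3


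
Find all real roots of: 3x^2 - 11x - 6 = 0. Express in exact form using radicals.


Using the quadratic formula: x = (-b ± sqrt(b^2 - 4ac)) / (2a)
Here a = 3, b = -11, c = -6
Discriminant = b^2 - 4ac = (-11)^2 - 4(3)(-6) = 121 + 72 = 193
Since discriminant = 193 > 0, there are two real roots.
x = (11 ± sqrt(193)) / 6
Numerically: x ≈ 4.1487 or x ≈ -0.4821

x = (11 + sqrt(193)) / 6 or x = (11 - sqrt(193)) / 6


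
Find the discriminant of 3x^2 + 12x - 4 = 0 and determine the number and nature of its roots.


For ax^2 + bx + c = 0, discriminant D = b^2 - 4ac
Here a = 3, b = 12, c = -4
D = (12)^2 - 4(3)(-4) = 144 + 48 = 192

D = 192 > 0 but not a perfect square
The equation has 2 distinct real irrational roots.

Discriminant = 192, 2 distinct real irrational roots


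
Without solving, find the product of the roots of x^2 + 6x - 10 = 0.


By Vieta's formulas for ax^2 + bx + c = 0:
  Sum of roots = -b/a
  Product of roots = c/a

Here a = 1, b = 6, c = -10
Sum = -(6)/1 = -6
Product = -10/1 = -10

Product = -10


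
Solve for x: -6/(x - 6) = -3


Multiply both sides by (x - 6): -6 = -3(x - 6)
Distribute: -6 = -3x + 18
-3x = -6 - 18 = -24
x = 8

x = 8


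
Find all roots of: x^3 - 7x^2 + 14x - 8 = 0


Let p(x) = x^3 - 7x^2 + 14x - 8. By the rational root theorem (leading coefficient 1), any rational root is an integer divisor of 8: try ±1, ±2, ... in turn.
Test x = 1: value = 0 ✓, so (x - 1) is a factor.
Synthetic division by (x - 1): bring down 1; 1(1) - 7 = -6; (-6)(1) + 14 = 8; 8(1) - 8 = 0 → quotient x^2 - 6x + 8, remainder 0.
Solve the quadratic x^2 - 6x + 8 = 0: discriminant = (-6)^2 - 4(1)(8) = 36 - 32 = 4.
sqrt(4) = 2, so x = (6 ± 2)/2: x = 4 or x = 2.
Collecting all roots found:

x = 1, x = 2, x = 4


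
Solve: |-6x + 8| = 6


An absolute value equation |expr| = 6 gives two cases:
Case 1: -6x + 8 = 6
  -6x = -2, so x = 1/3
Case 2: -6x + 8 = -6
  -6x = -14, so x = 7/3

x = 1/3, x = 7/3


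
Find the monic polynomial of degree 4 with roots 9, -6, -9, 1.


A monic polynomial with roots 9, -6, -9, 1 is:
p(x) = (x - 9)(x + 6)(x + 9)(x - 1)
After multiplying by (x - 9): x - 9
After multiplying by (x + 6): x^2 - 3x - 54
After multiplying by (x + 9): x^3 + 6x^2 - 81x - 486
After multiplying by (x - 1): x^4 + 5x^3 - 87x^2 - 405x + 486

x^4 + 5x^3 - 87x^2 - 405x + 486


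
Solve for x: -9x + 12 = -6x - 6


Starting with: -9x + 12 = -6x - 6
Move all x terms to left: (-9 + 6)x = -6 - 12
Simplify: -3x = -18
Divide both sides by -3: x = 6

x = 6


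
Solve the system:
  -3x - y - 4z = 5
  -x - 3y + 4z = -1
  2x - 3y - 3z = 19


Using Cramer's rule. Expand each determinant along the first row.
D  = (-3)*[(-3)*(-3) - 4*(-3)] - (-1)*[(-1)*(-3) - 4*2] + (-4)*[(-1)*(-3) - (-3)*2]
  = (-3)*(21) - (-1)*(-5) + (-4)*(9) = -104
Dx = 5*[(-3)*(-3) - 4*(-3)] - (-1)*[(-1)*(-3) - 4*19] + (-4)*[(-1)*(-3) - (-3)*19]
  = 5*(21) - (-1)*(-73) + (-4)*(60) = -208
Dy = (-3)*[(-1)*(-3) - 4*19] - 5*[(-1)*(-3) - 4*2] + (-4)*[(-1)*19 - (-1)*2]
  = (-3)*(-73) - 5*(-5) + (-4)*(-17) = 312
Dz = (-3)*[(-3)*19 - (-1)*(-3)] - (-1)*[(-1)*19 - (-1)*2] + 5*[(-1)*(-3) - (-3)*2]
  = (-3)*(-60) - (-1)*(-17) + 5*(9) = 208
x = Dx/D = -208/-104 = 2, y = Dy/D = 312/-104 = -3, z = Dz/D = 208/-104 = -2
Check eq1: (-3)(2) + (-1)(-3) + (-4)(-2) = 5 = 5 ✓
Check eq2: (-1)(2) + (-3)(-3) + (4)(-2) = -1 = -1 ✓
Check eq3: (2)(2) + (-3)(-3) + (-3)(-2) = 19 = 19 ✓

x = 2, y = -3, z = -2


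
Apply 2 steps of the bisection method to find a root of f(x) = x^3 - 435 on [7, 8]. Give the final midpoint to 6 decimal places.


f(x) = x^3 - 435
f(7) = -92 < 0
f(8) = 77 > 0

Step 1: midpoint = (7.000000 + 8.000000)/2 = 7.500000
  f(7.500000) = -13.125000
  f(mid) < 0, so root is in [7.500000, 8.000000]

Step 2: midpoint = (7.500000 + 8.000000)/2 = 7.750000
  f(7.750000) = 30.484375
  f(mid) > 0, so root is in [7.500000, 7.750000]

midpoint = 7.750000


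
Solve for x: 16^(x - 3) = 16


Express both sides with the same base.
16 = 16^1
Since the bases match, equate exponents: x - 3 = 1
So x = 1 - (-3) = 4

x = 4


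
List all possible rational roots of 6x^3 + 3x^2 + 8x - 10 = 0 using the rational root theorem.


Rational root theorem: possible roots are ±p/q where:
  p divides the constant term (-10): p ∈ {1, 2, 5, 10}
  q divides the leading coefficient (6): q ∈ {1, 2, 3, 6}

All possible rational roots: -10, -5, -10/3, -5/2, -2, -5/3, -1, -5/6, -2/3, -1/2, -1/3, -1/6, 1/6, 1/3, 1/2, 2/3, 5/6, 1, 5/3, 2, 5/2, 10/3, 5, 10

-10, -5, -10/3, -5/2, -2, -5/3, -1, -5/6, -2/3, -1/2, -1/3, -1/6, 1/6, 1/3, 1/2, 2/3, 5/6, 1, 5/3, 2, 5/2, 10/3, 5, 10


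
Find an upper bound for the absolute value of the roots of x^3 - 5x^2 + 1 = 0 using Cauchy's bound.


Cauchy's bound: all roots r satisfy |r| <= 1 + max(|a_i/a_n|) for i = 0,...,n-1
where a_n is the leading coefficient.

Coefficients: [1, -5, 0, 1]
Leading coefficient a_n = 1
Ratios |a_i/a_n|: 5, 0, 1
Maximum ratio: 5
Cauchy's bound: |r| <= 1 + 5 = 6

Upper bound = 6


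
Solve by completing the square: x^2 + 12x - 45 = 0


Start: x^2 + 12x - 45 = 0
Move constant: x^2 + 12x = 45
Half of 12 is 6, squared is 36
Add 36 to both sides: x^2 + 12x + 36 = 81
(x + 6)^2 = 81
x + 6 = ±9
x = -6 + 9 = 3 or x = -6 - 9 = -15

x = -15, x = 3


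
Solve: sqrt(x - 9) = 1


Square both sides: x - 9 = 1^2 = 1
x = 1 + 9 = 10
x = 10
Check: sqrt(1*10 - 9) = sqrt(1) = 1 ✓

x = 10


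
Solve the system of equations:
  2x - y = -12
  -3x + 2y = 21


Using Cramer's rule:
Determinant D = (2)(2) - (-3)(-1) = 4 - 3 = 1
Dx = (-12)(2) - (21)(-1) = -24 + 21 = -3
Dy = (2)(21) - (-3)(-12) = 42 - 36 = 6
x = Dx/D = -3/1 = -3
y = Dy/D = 6/1 = 6

x = -3, y = 6


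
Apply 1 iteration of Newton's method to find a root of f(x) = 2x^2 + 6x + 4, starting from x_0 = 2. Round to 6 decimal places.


Newton's method: x_(n+1) = x_n - f(x_n)/f'(x_n)
f(x) = 2x^2 + 6x + 4
f'(x) = 4x + 6

Iteration 1:
  f(2.000000) = 24.000000
  f'(2.000000) = 14.000000
  x_1 = 2.000000 - (24.000000)/(14.000000) = 0.285714

x_1 = 0.285714


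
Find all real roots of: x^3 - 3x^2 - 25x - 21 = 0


Let p(x) = x^3 - 3x^2 - 25x - 21. By the rational root theorem (leading coefficient 1), any rational root is an integer divisor of 21: try ±1, ±2, ... in turn.
Test x = 1: value = -48 ≠ 0.
Test x = -1: value = 0 ✓, so (x + 1) is a factor.
Synthetic division by (x + 1): bring down 1; 1(-1) - 3 = -4; (-4)(-1) - 25 = -21; (-21)(-1) - 21 = 0 → quotient x^2 - 4x - 21, remainder 0.
Solve the quadratic x^2 - 4x - 21 = 0: discriminant = (-4)^2 - 4(1)(-21) = 16 + 84 = 100.
sqrt(100) = 10, so x = (4 ± 10)/2: x = 7 or x = -3.

x = -3, x = -1, x = 7


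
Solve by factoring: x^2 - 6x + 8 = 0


We need two numbers that multiply to 8 and add to -6.
Those numbers are -4 and -2 (since (-4) * (-2) = 8 and (-4) + (-2) = -6).
So x^2 - 6x + 8 = (x - 4)(x - 2) = 0
Setting each factor to zero: x = 4 or x = 2

x = 2, x = 4


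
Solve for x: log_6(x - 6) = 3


Convert to exponential form: x - 6 = 6^3 = 216
x = 216 + 6 = 222
Check: log_6(222 - 6) = log_6(216) = log_6(216) = 3 ✓

x = 222


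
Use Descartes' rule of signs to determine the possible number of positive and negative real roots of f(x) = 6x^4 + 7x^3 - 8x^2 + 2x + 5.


Descartes' rule of signs:

For positive roots, count sign changes in f(x) = 6x^4 + 7x^3 - 8x^2 + 2x + 5:
Signs of coefficients: +, +, -, +, +
Number of sign changes: 2
Possible positive real roots: 2, 0

For negative roots, examine f(-x) = 6x^4 - 7x^3 - 8x^2 - 2x + 5:
Signs of coefficients: +, -, -, -, +
Number of sign changes: 2
Possible negative real roots: 2, 0

Positive roots: 2 or 0; Negative roots: 2 or 0


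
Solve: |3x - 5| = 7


An absolute value equation |expr| = 7 gives two cases:
Case 1: 3x - 5 = 7
  3x = 12, so x = 4
Case 2: 3x - 5 = -7
  3x = -2, so x = -2/3

x = -2/3, x = 4


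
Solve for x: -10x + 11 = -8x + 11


Starting with: -10x + 11 = -8x + 11
Move all x terms to left: (-10 + 8)x = 11 - 11
Simplify: -2x = 0
Divide both sides by -2: x = 0

x = 0


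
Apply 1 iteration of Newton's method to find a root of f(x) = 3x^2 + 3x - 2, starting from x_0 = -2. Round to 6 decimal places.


Newton's method: x_(n+1) = x_n - f(x_n)/f'(x_n)
f(x) = 3x^2 + 3x - 2
f'(x) = 6x + 3

Iteration 1:
  f(-2.000000) = 4.000000
  f'(-2.000000) = -9.000000
  x_1 = -2.000000 - (4.000000)/(-9.000000) = -1.555556

x_1 = -1.555556


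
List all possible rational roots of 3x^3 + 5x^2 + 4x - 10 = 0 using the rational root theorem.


Rational root theorem: possible roots are ±p/q where:
  p divides the constant term (-10): p ∈ {1, 2, 5, 10}
  q divides the leading coefficient (3): q ∈ {1, 3}

All possible rational roots: -10, -5, -10/3, -2, -5/3, -1, -2/3, -1/3, 1/3, 2/3, 1, 5/3, 2, 10/3, 5, 10

-10, -5, -10/3, -2, -5/3, -1, -2/3, -1/3, 1/3, 2/3, 1, 5/3, 2, 10/3, 5, 10


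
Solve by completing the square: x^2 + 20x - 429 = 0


Start: x^2 + 20x - 429 = 0
Move constant: x^2 + 20x = 429
Half of 20 is 10, squared is 100
Add 100 to both sides: x^2 + 20x + 100 = 529
(x + 10)^2 = 529
x + 10 = ±23
x = -10 + 23 = 13 or x = -10 - 23 = -33

x = -33, x = 13


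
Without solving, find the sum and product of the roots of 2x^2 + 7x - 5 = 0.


By Vieta's formulas for ax^2 + bx + c = 0:
  Sum of roots = -b/a
  Product of roots = c/a

Here a = 2, b = 7, c = -5
Sum = -(7)/2 = -7/2
Product = -5/2 = -5/2

Sum = -7/2, Product = -5/2


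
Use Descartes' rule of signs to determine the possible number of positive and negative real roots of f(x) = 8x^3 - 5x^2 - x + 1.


Descartes' rule of signs:

For positive roots, count sign changes in f(x) = 8x^3 - 5x^2 - x + 1:
Signs of coefficients: +, -, -, +
Number of sign changes: 2
Possible positive real roots: 2, 0

For negative roots, examine f(-x) = -8x^3 - 5x^2 + x + 1:
Signs of coefficients: -, -, +, +
Number of sign changes: 1
Possible negative real roots: 1

Positive roots: 2 or 0; Negative roots: 1


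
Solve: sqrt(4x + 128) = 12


Square both sides: 4x + 128 = 12^2 = 144
4x = 144 - 128 = 16
x = 4
Check: sqrt(4*4 + 128) = sqrt(144) = 12 ✓

x = 4


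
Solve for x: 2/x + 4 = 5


Subtract 4 from both sides: 2/x = 1
Multiply both sides by x: 2 = 1 * x
Divide by 1: x = 2

x = 2


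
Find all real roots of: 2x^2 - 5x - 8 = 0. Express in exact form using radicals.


Using the quadratic formula: x = (-b ± sqrt(b^2 - 4ac)) / (2a)
Here a = 2, b = -5, c = -8
Discriminant = b^2 - 4ac = (-5)^2 - 4(2)(-8) = 25 + 64 = 89
Since discriminant = 89 > 0, there are two real roots.
x = (5 ± sqrt(89)) / 4
Numerically: x ≈ 3.6085 or x ≈ -1.1085

x = (5 + sqrt(89)) / 4 or x = (5 - sqrt(89)) / 4


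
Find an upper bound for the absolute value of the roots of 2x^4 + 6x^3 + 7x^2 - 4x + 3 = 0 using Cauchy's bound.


Cauchy's bound: all roots r satisfy |r| <= 1 + max(|a_i/a_n|) for i = 0,...,n-1
where a_n is the leading coefficient.

Coefficients: [2, 6, 7, -4, 3]
Leading coefficient a_n = 2
Ratios |a_i/a_n|: 3, 7/2, 2, 3/2
Maximum ratio: 7/2
Cauchy's bound: |r| <= 1 + 7/2 = 9/2

Upper bound = 9/2


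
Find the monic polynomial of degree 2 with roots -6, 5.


A monic polynomial with roots -6, 5 is:
p(x) = (x + 6)(x - 5)
After multiplying by (x + 6): x + 6
After multiplying by (x - 5): x^2 + x - 30

x^2 + x - 30


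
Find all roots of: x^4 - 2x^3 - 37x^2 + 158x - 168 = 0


Let p(x) = x^4 - 2x^3 - 37x^2 + 158x - 168. By the rational root theorem (leading coefficient 1), any rational root is an integer divisor of 168: try ±1, ±2, ... in turn.
Test x = 1: value = -48 ≠ 0.
Test x = -1: value = -360 ≠ 0.
Test x = 2: value = 0 ✓, so (x - 2) is a factor.
Synthetic division by (x - 2): bring down 1; 1(2) - 2 = 0; 0(2) - 37 = -37; (-37)(2) + 158 = 84; 84(2) - 168 = 0 → quotient x^3 - 37x + 84, remainder 0.
Continue with the quotient x^3 - 37x + 84 (candidates must divide 84; re-test x = 2 first in case it repeats).
Test x = 2: value = 18 ≠ 0.
Test x = -2: value = 150 ≠ 0.
Test x = 3: value = 0 ✓, so (x - 3) is a factor.
Synthetic division by (x - 3): bring down 1; 1(3) + 0 = 3; 3(3) - 37 = -28; (-28)(3) + 84 = 0 → quotient x^2 + 3x - 28, remainder 0.
Solve the quadratic x^2 + 3x - 28 = 0: discriminant = 3^2 - 4(1)(-28) = 9 + 112 = 121.
sqrt(121) = 11, so x = (-3 ± 11)/2: x = 4 or x = -7.
Collecting all roots found:

x = -7, x = 2, x = 3, x = 4


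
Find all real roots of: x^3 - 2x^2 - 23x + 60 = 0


Let p(x) = x^3 - 2x^2 - 23x + 60. By the rational root theorem (leading coefficient 1), any rational root is an integer divisor of 60: try ±1, ±2, ... in turn.
Test x = 1: value = 36 ≠ 0.
Test x = -1: value = 80 ≠ 0.
Test x = 2: value = 14 ≠ 0.
Test x = -2: value = 90 ≠ 0.
Test x = 3: value = 0 ✓, so (x - 3) is a factor.
Synthetic division by (x - 3): bring down 1; 1(3) - 2 = 1; 1(3) - 23 = -20; (-20)(3) + 60 = 0 → quotient x^2 + x - 20, remainder 0.
Solve the quadratic x^2 + x - 20 = 0: discriminant = 1^2 - 4(1)(-20) = 1 + 80 = 81.
sqrt(81) = 9, so x = (-1 ± 9)/2: x = 4 or x = -5.

x = -5, x = 3, x = 4


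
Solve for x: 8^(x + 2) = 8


Express both sides with the same base.
8 = 8^1
Since the bases match, equate exponents: x + 2 = 1
So x = 1 - (2) = -1

x = -1


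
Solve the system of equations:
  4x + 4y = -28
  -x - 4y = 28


Using Cramer's rule:
Determinant D = (4)(-4) - (-1)(4) = -16 + 4 = -12
Dx = (-28)(-4) - (28)(4) = 112 - 112 = 0
Dy = (4)(28) - (-1)(-28) = 112 - 28 = 84
x = Dx/D = 0/-12 = 0
y = Dy/D = 84/-12 = -7

x = 0, y = -7


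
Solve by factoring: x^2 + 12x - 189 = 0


We need two numbers that multiply to -189 and add to 12.
Those numbers are -9 and 21 (since (-9) * 21 = -189 and (-9) + 21 = 12).
So x^2 + 12x - 189 = (x - 9)(x + 21) = 0
Setting each factor to zero: x = 9 or x = -21

x = -21, x = 9


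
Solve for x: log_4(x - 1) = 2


Convert to exponential form: x - 1 = 4^2 = 16
x = 16 + 1 = 17
Check: log_4(17 - 1) = log_4(16) = log_4(16) = 2 ✓

x = 17


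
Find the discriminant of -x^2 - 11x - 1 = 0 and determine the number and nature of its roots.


For ax^2 + bx + c = 0, discriminant D = b^2 - 4ac
Here a = -1, b = -11, c = -1
D = (-11)^2 - 4(-1)(-1) = 121 - 4 = 117

D = 117 > 0 but not a perfect square
The equation has 2 distinct real irrational roots.

Discriminant = 117, 2 distinct real irrational roots


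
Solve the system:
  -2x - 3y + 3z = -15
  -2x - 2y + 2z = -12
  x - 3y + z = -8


Using Cramer's rule. Expand each determinant along the first row.
D  = (-2)*[(-2)*1 - 2*(-3)] - (-3)*[(-2)*1 - 2*1] + 3*[(-2)*(-3) - (-2)*1]
  = (-2)*(4) - (-3)*(-4) + 3*(8) = 4
Dx = (-15)*[(-2)*1 - 2*(-3)] - (-3)*[(-12)*1 - 2*(-8)] + 3*[(-12)*(-3) - (-2)*(-8)]
  = (-15)*(4) - (-3)*(4) + 3*(20) = 12
Dy = (-2)*[(-12)*1 - 2*(-8)] - (-15)*[(-2)*1 - 2*1] + 3*[(-2)*(-8) - (-12)*1]
  = (-2)*(4) - (-15)*(-4) + 3*(28) = 16
Dz = (-2)*[(-2)*(-8) - (-12)*(-3)] - (-3)*[(-2)*(-8) - (-12)*1] + (-15)*[(-2)*(-3) - (-2)*1]
  = (-2)*(-20) - (-3)*(28) + (-15)*(8) = 4
x = Dx/D = 12/4 = 3, y = Dy/D = 16/4 = 4, z = Dz/D = 4/4 = 1
Check eq1: (-2)(3) + (-3)(4) + (3)(1) = -15 = -15 ✓
Check eq2: (-2)(3) + (-2)(4) + (2)(1) = -12 = -12 ✓
Check eq3: (1)(3) + (-3)(4) + (1)(1) = -8 = -8 ✓

x = 3, y = 4, z = 1


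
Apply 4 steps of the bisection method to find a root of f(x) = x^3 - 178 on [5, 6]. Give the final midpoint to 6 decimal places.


f(x) = x^3 - 178
f(5) = -53 < 0
f(6) = 38 > 0

Step 1: midpoint = (5.000000 + 6.000000)/2 = 5.500000
  f(5.500000) = -11.625000
  f(mid) < 0, so root is in [5.500000, 6.000000]

Step 2: midpoint = (5.500000 + 6.000000)/2 = 5.750000
  f(5.750000) = 12.109375
  f(mid) > 0, so root is in [5.500000, 5.750000]

Step 3: midpoint = (5.500000 + 5.750000)/2 = 5.625000
  f(5.625000) = -0.021484
  f(mid) < 0, so root is in [5.625000, 5.750000]

Step 4: midpoint = (5.625000 + 5.750000)/2 = 5.687500
  f(5.687500) = 5.977295
  f(mid) > 0, so root is in [5.625000, 5.687500]

midpoint = 5.687500


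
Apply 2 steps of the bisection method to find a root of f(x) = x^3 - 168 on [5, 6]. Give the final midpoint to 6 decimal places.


f(x) = x^3 - 168
f(5) = -43 < 0
f(6) = 48 > 0

Step 1: midpoint = (5.000000 + 6.000000)/2 = 5.500000
  f(5.500000) = -1.625000
  f(mid) < 0, so root is in [5.500000, 6.000000]

Step 2: midpoint = (5.500000 + 6.000000)/2 = 5.750000
  f(5.750000) = 22.109375
  f(mid) > 0, so root is in [5.500000, 5.750000]

midpoint = 5.750000


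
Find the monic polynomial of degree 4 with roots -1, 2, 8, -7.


A monic polynomial with roots -1, 2, 8, -7 is:
p(x) = (x + 1)(x - 2)(x - 8)(x + 7)
After multiplying by (x + 1): x + 1
After multiplying by (x - 2): x^2 - x - 2
After multiplying by (x - 8): x^3 - 9x^2 + 6x + 16
After multiplying by (x + 7): x^4 - 2x^3 - 57x^2 + 58x + 112

x^4 - 2x^3 - 57x^2 + 58x + 112


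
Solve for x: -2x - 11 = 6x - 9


Starting with: -2x - 11 = 6x - 9
Move all x terms to left: (-2 - 6)x = -9 + 11
Simplify: -8x = 2
Divide both sides by -8: x = -1/4

x = -1/4


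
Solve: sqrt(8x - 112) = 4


Square both sides: 8x - 112 = 4^2 = 16
8x = 16 + 112 = 128
x = 16
Check: sqrt(8*16 - 112) = sqrt(16) = 4 ✓

x = 16


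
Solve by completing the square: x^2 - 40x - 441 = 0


Start: x^2 - 40x - 441 = 0
Move constant: x^2 - 40x = 441
Half of -40 is -20, squared is 400
Add 400 to both sides: x^2 - 40x + 400 = 841
(x - 20)^2 = 841
x - 20 = ±29
x = 20 + 29 = 49 or x = 20 - 29 = -9

x = -9, x = 49


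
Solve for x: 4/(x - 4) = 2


Multiply both sides by (x - 4): 4 = 2(x - 4)
Distribute: 4 = 2x - 8
2x = 4 + 8 = 12
x = 6

x = 6


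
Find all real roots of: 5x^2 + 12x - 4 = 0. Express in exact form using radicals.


Using the quadratic formula: x = (-b ± sqrt(b^2 - 4ac)) / (2a)
Here a = 5, b = 12, c = -4
Discriminant = b^2 - 4ac = 12^2 - 4(5)(-4) = 144 + 80 = 224
Since discriminant = 224 > 0, there are two real roots.
x = (-12 ± 4*sqrt(14)) / 10
Simplifying: x = (-6 ± 2*sqrt(14)) / 5
Numerically: x ≈ 0.2967 or x ≈ -2.6967

x = (-6 + 2*sqrt(14)) / 5 or x = (-6 - 2*sqrt(14)) / 5


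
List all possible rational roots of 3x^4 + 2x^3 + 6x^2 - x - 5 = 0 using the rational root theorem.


Rational root theorem: possible roots are ±p/q where:
  p divides the constant term (-5): p ∈ {1, 5}
  q divides the leading coefficient (3): q ∈ {1, 3}

All possible rational roots: -5, -5/3, -1, -1/3, 1/3, 1, 5/3, 5

-5, -5/3, -1, -1/3, 1/3, 1, 5/3, 5


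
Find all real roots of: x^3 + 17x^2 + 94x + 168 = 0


Let p(x) = x^3 + 17x^2 + 94x + 168. By the rational root theorem (leading coefficient 1), any rational root is an integer divisor of 168: try ±1, ±2, ... in turn.
Test x = 1: value = 280 ≠ 0.
Test x = -1: value = 90 ≠ 0.
Test x = 2: value = 432 ≠ 0.
Test x = -2: value = 40 ≠ 0.
Test x = 3: value = 630 ≠ 0.
Test x = -3: value = 12 ≠ 0.
Test x = 4: value = 880 ≠ 0.
Test x = -4: value = 0 ✓, so (x + 4) is a factor.
Synthetic division by (x + 4): bring down 1; 1(-4) + 17 = 13; 13(-4) + 94 = 42; 42(-4) + 168 = 0 → quotient x^2 + 13x + 42, remainder 0.
Solve the quadratic x^2 + 13x + 42 = 0: discriminant = 13^2 - 4(1)(42) = 169 - 168 = 1.
sqrt(1) = 1, so x = (-13 ± 1)/2: x = -6 or x = -7.

x = -7, x = -6, x = -4


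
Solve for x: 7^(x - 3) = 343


Express both sides with the same base.
343 = 7^3
Since the bases match, equate exponents: x - 3 = 3
So x = 3 - (-3) = 6

x = 6


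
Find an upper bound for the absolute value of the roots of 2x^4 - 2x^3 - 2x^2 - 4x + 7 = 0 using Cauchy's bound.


Cauchy's bound: all roots r satisfy |r| <= 1 + max(|a_i/a_n|) for i = 0,...,n-1
where a_n is the leading coefficient.

Coefficients: [2, -2, -2, -4, 7]
Leading coefficient a_n = 2
Ratios |a_i/a_n|: 1, 1, 2, 7/2
Maximum ratio: 7/2
Cauchy's bound: |r| <= 1 + 7/2 = 9/2

Upper bound = 9/2


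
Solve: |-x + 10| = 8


An absolute value equation |expr| = 8 gives two cases:
Case 1: -x + 10 = 8
  -x = -2, so x = 2
Case 2: -x + 10 = -8
  -x = -18, so x = 18

x = 2, x = 18


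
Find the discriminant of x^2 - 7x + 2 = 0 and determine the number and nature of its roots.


For ax^2 + bx + c = 0, discriminant D = b^2 - 4ac
Here a = 1, b = -7, c = 2
D = (-7)^2 - 4(1)(2) = 49 - 8 = 41

D = 41 > 0 but not a perfect square
The equation has 2 distinct real irrational roots.

Discriminant = 41, 2 distinct real irrational roots


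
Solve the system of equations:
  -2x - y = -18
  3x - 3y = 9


Using Cramer's rule:
Determinant D = (-2)(-3) - (3)(-1) = 6 + 3 = 9
Dx = (-18)(-3) - (9)(-1) = 54 + 9 = 63
Dy = (-2)(9) - (3)(-18) = -18 + 54 = 36
x = Dx/D = 63/9 = 7
y = Dy/D = 36/9 = 4

x = 7, y = 4


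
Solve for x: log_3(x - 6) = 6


Convert to exponential form: x - 6 = 3^6 = 729
x = 729 + 6 = 735
Check: log_3(735 - 6) = log_3(729) = log_3(729) = 6 ✓

x = 735


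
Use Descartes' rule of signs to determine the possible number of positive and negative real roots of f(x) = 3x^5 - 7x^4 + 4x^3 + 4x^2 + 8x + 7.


Descartes' rule of signs:

For positive roots, count sign changes in f(x) = 3x^5 - 7x^4 + 4x^3 + 4x^2 + 8x + 7:
Signs of coefficients: +, -, +, +, +, +
Number of sign changes: 2
Possible positive real roots: 2, 0

For negative roots, examine f(-x) = -3x^5 - 7x^4 - 4x^3 + 4x^2 - 8x + 7:
Signs of coefficients: -, -, -, +, -, +
Number of sign changes: 3
Possible negative real roots: 3, 1

Positive roots: 2 or 0; Negative roots: 3 or 1


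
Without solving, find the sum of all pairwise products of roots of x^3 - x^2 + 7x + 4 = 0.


By Vieta's formulas for x^3 + bx^2 + cx + d = 0:
  r1 + r2 + r3 = -b/a = 1
  r1*r2 + r1*r3 + r2*r3 = c/a = 7
  r1*r2*r3 = -d/a = -4


Sum of pairwise products = 7


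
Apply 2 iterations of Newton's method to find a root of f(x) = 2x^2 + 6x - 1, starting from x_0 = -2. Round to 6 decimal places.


Newton's method: x_(n+1) = x_n - f(x_n)/f'(x_n)
f(x) = 2x^2 + 6x - 1
f'(x) = 4x + 6

Iteration 1:
  f(-2.000000) = -5.000000
  f'(-2.000000) = -2.000000
  x_1 = -2.000000 - (-5.000000)/(-2.000000) = -4.500000

Iteration 2:
  f(-4.500000) = 12.500000
  f'(-4.500000) = -12.000000
  x_2 = -4.500000 - (12.500000)/(-12.000000) = -3.458333

x_2 = -3.458333


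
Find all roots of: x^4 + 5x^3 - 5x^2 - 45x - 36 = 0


Let p(x) = x^4 + 5x^3 - 5x^2 - 45x - 36. By the rational root theorem (leading coefficient 1), any rational root is an integer divisor of 36: try ±1, ±2, ... in turn.
Test x = 1: value = -80 ≠ 0.
Test x = -1: value = 0 ✓, so (x + 1) is a factor.
Synthetic division by (x + 1): bring down 1; 1(-1) + 5 = 4; 4(-1) - 5 = -9; (-9)(-1) - 45 = -36; (-36)(-1) - 36 = 0 → quotient x^3 + 4x^2 - 9x - 36, remainder 0.
Continue with the quotient x^3 + 4x^2 - 9x - 36 (candidates must divide 36; re-test x = -1 first in case it repeats).
Test x = -1: value = -24 ≠ 0.
Test x = 2: value = -30 ≠ 0.
Test x = -2: value = -10 ≠ 0.
Test x = 3: value = 0 ✓, so (x - 3) is a factor.
Synthetic division by (x - 3): bring down 1; 1(3) + 4 = 7; 7(3) - 9 = 12; 12(3) - 36 = 0 → quotient x^2 + 7x + 12, remainder 0.
Solve the quadratic x^2 + 7x + 12 = 0: discriminant = 7^2 - 4(1)(12) = 49 - 48 = 1.
sqrt(1) = 1, so x = (-7 ± 1)/2: x = -3 or x = -4.
Collecting all roots found:

x = -4, x = -3, x = -1, x = 3


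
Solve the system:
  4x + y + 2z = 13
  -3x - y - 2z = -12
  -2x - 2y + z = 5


Using Cramer's rule. Expand each determinant along the first row.
D  = 4*[(-1)*1 - (-2)*(-2)] - 1*[(-3)*1 - (-2)*(-2)] + 2*[(-3)*(-2) - (-1)*(-2)]
  = 4*(-5) - 1*(-7) + 2*(4) = -5
Dx = 13*[(-1)*1 - (-2)*(-2)] - 1*[(-12)*1 - (-2)*5] + 2*[(-12)*(-2) - (-1)*5]
  = 13*(-5) - 1*(-2) + 2*(29) = -5
Dy = 4*[(-12)*1 - (-2)*5] - 13*[(-3)*1 - (-2)*(-2)] + 2*[(-3)*5 - (-12)*(-2)]
  = 4*(-2) - 13*(-7) + 2*(-39) = 5
Dz = 4*[(-1)*5 - (-12)*(-2)] - 1*[(-3)*5 - (-12)*(-2)] + 13*[(-3)*(-2) - (-1)*(-2)]
  = 4*(-29) - 1*(-39) + 13*(4) = -25
x = Dx/D = -5/-5 = 1, y = Dy/D = 5/-5 = -1, z = Dz/D = -25/-5 = 5
Check eq1: (4)(1) + (1)(-1) + (2)(5) = 13 = 13 ✓
Check eq2: (-3)(1) + (-1)(-1) + (-2)(5) = -12 = -12 ✓
Check eq3: (-2)(1) + (-2)(-1) + (1)(5) = 5 = 5 ✓

x = 1, y = -1, z = 5


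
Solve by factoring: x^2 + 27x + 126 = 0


We need two numbers that multiply to 126 and add to 27.
Those numbers are 6 and 21 (since 6 * 21 = 126 and 6 + 21 = 27).
So x^2 + 27x + 126 = (x + 6)(x + 21) = 0
Setting each factor to zero: x = -6 or x = -21

x = -21, x = -6


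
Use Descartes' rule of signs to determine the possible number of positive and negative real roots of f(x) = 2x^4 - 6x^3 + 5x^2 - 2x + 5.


Descartes' rule of signs:

For positive roots, count sign changes in f(x) = 2x^4 - 6x^3 + 5x^2 - 2x + 5:
Signs of coefficients: +, -, +, -, +
Number of sign changes: 4
Possible positive real roots: 4, 2, 0

For negative roots, examine f(-x) = 2x^4 + 6x^3 + 5x^2 + 2x + 5:
Signs of coefficients: +, +, +, +, +
Number of sign changes: 0
Possible negative real roots: 0

Positive roots: 4 or 2 or 0; Negative roots: 0


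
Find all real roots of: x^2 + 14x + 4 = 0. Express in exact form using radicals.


Using the quadratic formula: x = (-b ± sqrt(b^2 - 4ac)) / (2a)
Here a = 1, b = 14, c = 4
Discriminant = b^2 - 4ac = 14^2 - 4(1)(4) = 196 - 16 = 180
Since discriminant = 180 > 0, there are two real roots.
x = (-14 ± 6*sqrt(5)) / 2
Simplifying: x = -7 ± 3*sqrt(5)
Numerically: x ≈ -0.2918 or x ≈ -13.7082

x = -7 + 3*sqrt(5) or x = -7 - 3*sqrt(5)


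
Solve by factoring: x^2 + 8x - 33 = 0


We need two numbers that multiply to -33 and add to 8.
Those numbers are -3 and 11 (since (-3) * 11 = -33 and (-3) + 11 = 8).
So x^2 + 8x - 33 = (x - 3)(x + 11) = 0
Setting each factor to zero: x = 3 or x = -11

x = -11, x = 3


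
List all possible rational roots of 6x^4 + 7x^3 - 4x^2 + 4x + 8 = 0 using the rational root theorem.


Rational root theorem: possible roots are ±p/q where:
  p divides the constant term (8): p ∈ {1, 2, 4, 8}
  q divides the leading coefficient (6): q ∈ {1, 2, 3, 6}

All possible rational roots: -8, -4, -8/3, -2, -4/3, -1, -2/3, -1/2, -1/3, -1/6, 1/6, 1/3, 1/2, 2/3, 1, 4/3, 2, 8/3, 4, 8

-8, -4, -8/3, -2, -4/3, -1, -2/3, -1/2, -1/3, -1/6, 1/6, 1/3, 1/2, 2/3, 1, 4/3, 2, 8/3, 4, 8


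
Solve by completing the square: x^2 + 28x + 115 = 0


Start: x^2 + 28x + 115 = 0
Move constant: x^2 + 28x = -115
Half of 28 is 14, squared is 196
Add 196 to both sides: x^2 + 28x + 196 = 81
(x + 14)^2 = 81
x + 14 = ±9
x = -14 + 9 = -5 or x = -14 - 9 = -23

x = -23, x = -5


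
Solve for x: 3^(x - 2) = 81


Express both sides with the same base.
81 = 3^4
Since the bases match, equate exponents: x - 2 = 4
So x = 4 - (-2) = 6

x = 6


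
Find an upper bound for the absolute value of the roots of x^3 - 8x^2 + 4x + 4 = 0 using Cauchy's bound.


Cauchy's bound: all roots r satisfy |r| <= 1 + max(|a_i/a_n|) for i = 0,...,n-1
where a_n is the leading coefficient.

Coefficients: [1, -8, 4, 4]
Leading coefficient a_n = 1
Ratios |a_i/a_n|: 8, 4, 4
Maximum ratio: 8
Cauchy's bound: |r| <= 1 + 8 = 9

Upper bound = 9


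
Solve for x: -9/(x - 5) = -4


Multiply both sides by (x - 5): -9 = -4(x - 5)
Distribute: -9 = -4x + 20
-4x = -9 - 20 = -29
x = 29/4

x = 29/4


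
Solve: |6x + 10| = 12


An absolute value equation |expr| = 12 gives two cases:
Case 1: 6x + 10 = 12
  6x = 2, so x = 1/3
Case 2: 6x + 10 = -12
  6x = -22, so x = -11/3

x = -11/3, x = 1/3


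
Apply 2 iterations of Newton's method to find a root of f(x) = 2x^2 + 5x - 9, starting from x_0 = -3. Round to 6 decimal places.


Newton's method: x_(n+1) = x_n - f(x_n)/f'(x_n)
f(x) = 2x^2 + 5x - 9
f'(x) = 4x + 5

Iteration 1:
  f(-3.000000) = -6.000000
  f'(-3.000000) = -7.000000
  x_1 = -3.000000 - (-6.000000)/(-7.000000) = -3.857143

Iteration 2:
  f(-3.857143) = 1.469388
  f'(-3.857143) = -10.428571
  x_2 = -3.857143 - (1.469388)/(-10.428571) = -3.716243

x_2 = -3.716243


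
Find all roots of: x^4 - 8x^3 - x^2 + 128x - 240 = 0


Let p(x) = x^4 - 8x^3 - x^2 + 128x - 240. By the rational root theorem (leading coefficient 1), any rational root is an integer divisor of 240: try ±1, ±2, ... in turn.
Test x = 1: value = -120 ≠ 0.
Test x = -1: value = -360 ≠ 0.
Test x = 2: value = -36 ≠ 0.
Test x = -2: value = -420 ≠ 0.
Test x = 3: value = 0 ✓, so (x - 3) is a factor.
Synthetic division by (x - 3): bring down 1; 1(3) - 8 = -5; (-5)(3) - 1 = -16; (-16)(3) + 128 = 80; 80(3) - 240 = 0 → quotient x^3 - 5x^2 - 16x + 80, remainder 0.
Continue with the quotient x^3 - 5x^2 - 16x + 80 (candidates must divide 80).
Test x = 4: value = 0 ✓, so (x - 4) is a factor.
Synthetic division by (x - 4): bring down 1; 1(4) - 5 = -1; (-1)(4) - 16 = -20; (-20)(4) + 80 = 0 → quotient x^2 - x - 20, remainder 0.
Solve the quadratic x^2 - x - 20 = 0: discriminant = (-1)^2 - 4(1)(-20) = 1 + 80 = 81.
sqrt(81) = 9, so x = (1 ± 9)/2: x = 5 or x = -4.
Collecting all roots found:

x = -4, x = 3, x = 4, x = 5


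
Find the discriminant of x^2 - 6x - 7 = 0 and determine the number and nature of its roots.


For ax^2 + bx + c = 0, discriminant D = b^2 - 4ac
Here a = 1, b = -6, c = -7
D = (-6)^2 - 4(1)(-7) = 36 + 28 = 64

D = 64 > 0 and is a perfect square (sqrt = 8)
The equation has 2 distinct real rational roots.

Discriminant = 64, 2 distinct real rational roots


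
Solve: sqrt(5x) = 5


Square both sides: 5x = 5^2 = 25
5x = 25 - 0 = 25
x = 5
Check: sqrt(5*5 + 0) = sqrt(25) = 5 ✓

x = 5


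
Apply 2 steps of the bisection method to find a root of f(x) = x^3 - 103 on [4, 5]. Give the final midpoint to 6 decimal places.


f(x) = x^3 - 103
f(4) = -39 < 0
f(5) = 22 > 0

Step 1: midpoint = (4.000000 + 5.000000)/2 = 4.500000
  f(4.500000) = -11.875000
  f(mid) < 0, so root is in [4.500000, 5.000000]

Step 2: midpoint = (4.500000 + 5.000000)/2 = 4.750000
  f(4.750000) = 4.171875
  f(mid) > 0, so root is in [4.500000, 4.750000]

midpoint = 4.750000


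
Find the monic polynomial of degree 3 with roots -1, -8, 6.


A monic polynomial with roots -1, -8, 6 is:
p(x) = (x + 1)(x + 8)(x - 6)
After multiplying by (x + 1): x + 1
After multiplying by (x + 8): x^2 + 9x + 8
After multiplying by (x - 6): x^3 + 3x^2 - 46x - 48

x^3 + 3x^2 - 46x - 48


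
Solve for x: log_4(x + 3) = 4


Convert to exponential form: x + 3 = 4^4 = 256
x = 256 - 3 = 253
Check: log_4(253 + 3) = log_4(256) = log_4(256) = 4 ✓

x = 253


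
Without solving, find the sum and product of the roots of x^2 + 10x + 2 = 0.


By Vieta's formulas for ax^2 + bx + c = 0:
  Sum of roots = -b/a
  Product of roots = c/a

Here a = 1, b = 10, c = 2
Sum = -(10)/1 = -10
Product = 2/1 = 2

Sum = -10, Product = 2


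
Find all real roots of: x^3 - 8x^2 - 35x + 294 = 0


Let p(x) = x^3 - 8x^2 - 35x + 294. By the rational root theorem (leading coefficient 1), any rational root is an integer divisor of 294: try ±1, ±2, ... in turn.
Test x = 1: value = 252 ≠ 0.
Test x = -1: value = 320 ≠ 0.
Test x = 2: value = 200 ≠ 0.
Test x = -2: value = 324 ≠ 0.
Test x = 3: value = 144 ≠ 0.
Test x = -3: value = 300 ≠ 0.
Test x = 6: value = 12 ≠ 0.
Test x = -6: value = 0 ✓, so (x + 6) is a factor.
Synthetic division by (x + 6): bring down 1; 1(-6) - 8 = -14; (-14)(-6) - 35 = 49; 49(-6) + 294 = 0 → quotient x^2 - 14x + 49, remainder 0.
Solve the quadratic x^2 - 14x + 49 = 0: discriminant = (-14)^2 - 4(1)(49) = 196 - 196 = 0.
Discriminant = 0, so a double root: x = 14/2 = 7.

x = -6, x = 7 (multiplicity 2)


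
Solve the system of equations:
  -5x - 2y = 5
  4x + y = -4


Using Cramer's rule:
Determinant D = (-5)(1) - (4)(-2) = -5 + 8 = 3
Dx = (5)(1) - (-4)(-2) = 5 - 8 = -3
Dy = (-5)(-4) - (4)(5) = 20 - 20 = 0
x = Dx/D = -3/3 = -1
y = Dy/D = 0/3 = 0

x = -1, y = 0


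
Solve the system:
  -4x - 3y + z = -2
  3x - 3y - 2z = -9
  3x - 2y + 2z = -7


Using Cramer's rule. Expand each determinant along the first row.
D  = (-4)*[(-3)*2 - (-2)*(-2)] - (-3)*[3*2 - (-2)*3] + 1*[3*(-2) - (-3)*3]
  = (-4)*(-10) - (-3)*(12) + 1*(3) = 79
Dx = (-2)*[(-3)*2 - (-2)*(-2)] - (-3)*[(-9)*2 - (-2)*(-7)] + 1*[(-9)*(-2) - (-3)*(-7)]
  = (-2)*(-10) - (-3)*(-32) + 1*(-3) = -79
Dy = (-4)*[(-9)*2 - (-2)*(-7)] - (-2)*[3*2 - (-2)*3] + 1*[3*(-7) - (-9)*3]
  = (-4)*(-32) - (-2)*(12) + 1*(6) = 158
Dz = (-4)*[(-3)*(-7) - (-9)*(-2)] - (-3)*[3*(-7) - (-9)*3] + (-2)*[3*(-2) - (-3)*3]
  = (-4)*(3) - (-3)*(6) + (-2)*(3) = 0
x = Dx/D = -79/79 = -1, y = Dy/D = 158/79 = 2, z = Dz/D = 0/79 = 0
Check eq1: (-4)(-1) + (-3)(2) + (1)(0) = -2 = -2 ✓
Check eq2: (3)(-1) + (-3)(2) + (-2)(0) = -9 = -9 ✓
Check eq3: (3)(-1) + (-2)(2) + (2)(0) = -7 = -7 ✓

x = -1, y = 2, z = 0


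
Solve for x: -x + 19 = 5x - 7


Starting with: -x + 19 = 5x - 7
Move all x terms to left: (-1 - 5)x = -7 - 19
Simplify: -6x = -26
Divide both sides by -6: x = 13/3

x = 13/3


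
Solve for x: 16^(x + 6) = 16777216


Express both sides with the same base.
16777216 = 16^6
Since the bases match, equate exponents: x + 6 = 6
So x = 6 - (6) = 0

x = 0


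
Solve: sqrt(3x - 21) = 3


Square both sides: 3x - 21 = 3^2 = 9
3x = 9 + 21 = 30
x = 10
Check: sqrt(3*10 - 21) = sqrt(9) = 3 ✓

x = 10
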